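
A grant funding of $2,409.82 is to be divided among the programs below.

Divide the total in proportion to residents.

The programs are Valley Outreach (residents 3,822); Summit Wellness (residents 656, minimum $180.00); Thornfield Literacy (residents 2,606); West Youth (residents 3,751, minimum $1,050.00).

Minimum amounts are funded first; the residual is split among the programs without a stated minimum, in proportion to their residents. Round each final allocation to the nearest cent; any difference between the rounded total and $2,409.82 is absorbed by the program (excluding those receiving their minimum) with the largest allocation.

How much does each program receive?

Valley Outreach: $701.50 · Summit Wellness: $180.00 · Thornfield Literacy: $478.32 · West Youth: $1,050.00

Fund the minimums — Summit Wellness $180.00; West Youth $1,050.00. Remaining pool $1,179.82.
Remaining pool split over remaining residents 6,428: Valley Outreach 701.5047 → $701.50; Thornfield Literacy 478.3153 → $478.32.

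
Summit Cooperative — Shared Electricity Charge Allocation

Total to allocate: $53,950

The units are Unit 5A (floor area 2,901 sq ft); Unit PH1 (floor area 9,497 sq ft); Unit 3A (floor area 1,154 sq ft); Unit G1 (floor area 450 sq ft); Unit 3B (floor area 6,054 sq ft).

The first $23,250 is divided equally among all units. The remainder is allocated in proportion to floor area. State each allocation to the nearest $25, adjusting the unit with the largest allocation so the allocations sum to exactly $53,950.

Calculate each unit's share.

Equal tier: $23,250 ÷ 5 = $4,650 apiece.
Remainder $30,700 by floor area (total 20,056): Unit 5A 4,440.60 → $4,450; Unit PH1 14,537.19 → $14,525; Unit 3A 1,766.44 → $1,775; Unit G1 688.82 → $700; Unit 3B 9,266.94 → $9,275.
Rounding difference −$25 on remainder applied to Unit PH1.
Totals: Unit 5A $4,650 + $4,450 = $9,100; Unit PH1 $4,650 + $14,500 = $19,150; Unit 3A $4,650 + $1,775 = $6,425; Unit G1 $4,650 + $700 = $5,350; Unit 3B $4,650 + $9,275 = $13,925.

Unit 5A: $9,100 · Unit PH1: $19,150 · Unit 3A: $6,425 · Unit G1: $5,350 · Unit 3B: $13,925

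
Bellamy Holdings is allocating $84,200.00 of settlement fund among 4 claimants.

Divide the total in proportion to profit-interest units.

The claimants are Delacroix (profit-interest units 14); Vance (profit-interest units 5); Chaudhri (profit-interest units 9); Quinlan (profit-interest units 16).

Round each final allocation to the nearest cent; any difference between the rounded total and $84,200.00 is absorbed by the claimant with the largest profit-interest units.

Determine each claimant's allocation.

Delacroix: $26,790.91 · Vance: $9,568.18 · Chaudhri: $17,222.73 · Quinlan: $30,618.18

Sum of profit-interest units: 14 + 5 + 9 + 16 = 44.
Proportional shares: Delacroix 26,790.9091; Vance 9,568.1818; Chaudhri 17,222.7273; Quinlan 30,618.1818.
Rounded to nearest cent: Delacroix $26,790.91; Vance $9,568.18; Chaudhri $17,222.73; Quinlan $30,618.18. Sum = $84,200.00.
Sum already equals the total — no adjustment.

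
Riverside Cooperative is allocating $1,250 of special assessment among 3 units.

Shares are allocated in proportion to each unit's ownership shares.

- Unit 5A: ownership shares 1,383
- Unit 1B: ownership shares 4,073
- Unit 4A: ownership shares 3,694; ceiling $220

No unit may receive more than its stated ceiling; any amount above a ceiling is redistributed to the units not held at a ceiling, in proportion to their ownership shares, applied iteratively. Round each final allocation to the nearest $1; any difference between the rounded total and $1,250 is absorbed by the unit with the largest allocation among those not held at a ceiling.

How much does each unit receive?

Total ownership shares = 9,150.
Proportional shares (ignoring caps): Unit 5A 188.93; Unit 1B 556.42; Unit 4A 504.64.
Capped: Unit 4A ($220); residual $1,030 reallocated over remaining ownership shares 5,456.
Redistributed shares: Unit 5A 261.09 → $261; Unit 1B 768.91 → $769.

Unit 5A: $261 · Unit 1B: $769 · Unit 4A: $220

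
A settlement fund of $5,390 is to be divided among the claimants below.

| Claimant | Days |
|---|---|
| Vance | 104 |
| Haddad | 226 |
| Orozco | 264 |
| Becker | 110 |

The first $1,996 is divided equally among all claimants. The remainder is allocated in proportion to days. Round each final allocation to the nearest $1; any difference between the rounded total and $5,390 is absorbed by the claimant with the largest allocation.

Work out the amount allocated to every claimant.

$1,996 shared equally gives $499 per claimant.
Remainder $3,394 by days (total 704): Vance 501.39 → $501; Haddad 1,089.55 → $1,090; Orozco 1,272.75 → $1,273; Becker 530.31 → $530.
Totals: Vance $499 + $501 = $1,000; Haddad $499 + $1,090 = $1,589; Orozco $499 + $1,273 = $1,772; Becker $499 + $530 = $1,029.

Vance: $1,000 · Haddad: $1,589 · Orozco: $1,772 · Becker: $1,029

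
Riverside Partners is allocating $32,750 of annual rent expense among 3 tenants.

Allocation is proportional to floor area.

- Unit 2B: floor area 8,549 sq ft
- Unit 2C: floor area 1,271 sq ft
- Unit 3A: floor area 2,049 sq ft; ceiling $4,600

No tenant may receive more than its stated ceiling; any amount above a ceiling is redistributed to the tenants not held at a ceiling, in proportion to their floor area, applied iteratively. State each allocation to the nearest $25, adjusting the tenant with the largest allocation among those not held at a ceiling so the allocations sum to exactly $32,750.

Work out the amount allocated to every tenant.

Unit 2B: $24,500 | Unit 2C: $3,650 | Unit 3A: $4,600

Total floor area = 11,869.
Proportional shares (ignoring caps): Unit 2B 23,589.16; Unit 2C 3,507.06; Unit 3A 5,653.78.
Cap binds for Unit 3A ($4,600); residual $28,150 reallocated over remaining floor area 9,820.
Remaining shares: Unit 2B 24,506.55 → $24,500; Unit 2C 3,643.45 → $3,650.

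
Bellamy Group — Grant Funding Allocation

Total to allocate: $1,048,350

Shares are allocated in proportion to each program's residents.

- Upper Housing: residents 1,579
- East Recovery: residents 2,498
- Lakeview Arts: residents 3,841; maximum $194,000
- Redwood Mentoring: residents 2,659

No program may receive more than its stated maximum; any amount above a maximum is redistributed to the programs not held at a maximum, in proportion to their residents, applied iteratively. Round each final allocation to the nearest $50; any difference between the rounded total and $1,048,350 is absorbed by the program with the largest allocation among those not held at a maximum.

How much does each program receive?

Upper Housing: $200,250 | East Recovery: $316,850 | Lakeview Arts: $194,000 | Redwood Mentoring: $337,250

Combined residents = 10,577.
Proportional shares (ignoring caps): Upper Housing 156,504.17; East Recovery 247,591.78; Lakeview Arts 380,704.58; Redwood Mentoring 263,549.46.
Held at cap: Lakeview Arts ($194,000); residual $854,350 reallocated over remaining residents 6,736.
Remaining shares: Upper Housing 200,269.99 → $200,250; East Recovery 316,829.91 → $316,850; Redwood Mentoring 337,250.10 → $337,250.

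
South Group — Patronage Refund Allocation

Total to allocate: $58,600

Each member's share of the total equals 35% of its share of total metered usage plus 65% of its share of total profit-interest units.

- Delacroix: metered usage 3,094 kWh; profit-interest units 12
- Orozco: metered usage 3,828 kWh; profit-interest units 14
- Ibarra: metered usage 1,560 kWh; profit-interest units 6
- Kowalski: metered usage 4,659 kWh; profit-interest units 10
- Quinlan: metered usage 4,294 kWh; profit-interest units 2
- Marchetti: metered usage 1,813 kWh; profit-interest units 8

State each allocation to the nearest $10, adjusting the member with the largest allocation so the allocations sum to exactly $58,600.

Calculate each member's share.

Delacroix: $12,090 | Orozco: $14,330 | Ibarra: $6,060 | Kowalski: $12,290 | Quinlan: $6,040 | Marchetti: $7,790

Totals — metered usage 19,248, profit-interest units 52.
Blended shares (35% metered usage + 65% profit-interest units): Delacroix 0.2063; Orozco 0.2446; Ibarra 0.1034; Kowalski 0.2097; Quinlan 0.1031; Marchetti 0.1330.
Unrounded shares: Delacroix 12,086.86; Orozco 14,333.98; Ibarra 6,057.28; Kowalski 12,289.47; Quinlan 6,040.54; Marchetti 7,791.87.
After rounding ($10): Delacroix $12,090; Orozco $14,330; Ibarra $6,060; Kowalski $12,290; Quinlan $6,040; Marchetti $7,790. Sum = $58,600.
Sum already equals the total — no adjustment.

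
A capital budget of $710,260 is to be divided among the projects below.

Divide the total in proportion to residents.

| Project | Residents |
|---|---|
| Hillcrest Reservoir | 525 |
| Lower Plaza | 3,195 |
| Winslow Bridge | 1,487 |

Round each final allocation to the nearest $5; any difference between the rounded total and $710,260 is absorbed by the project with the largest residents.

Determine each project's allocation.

Hillcrest Reservoir: $71,615 · Lower Plaza: $435,810 · Winslow Bridge: $202,835

Combined residents = 5,207.
Pro-rata amounts: Hillcrest Reservoir 525/5,207 × $710,260 = 71,612.54; Lower Plaza 3,195/5,207 × $710,260 = 435,813.46; Winslow Bridge 1,487/5,207 × $710,260 = 202,834.00.
At nearest $5: Hillcrest Reservoir $71,615; Lower Plaza $435,815; Winslow Bridge $202,835. Sum = $710,265.
Difference $710,260 − $710,265 = −$5 applied to largest residents (Lower Plaza): Lower Plaza becomes $435,810.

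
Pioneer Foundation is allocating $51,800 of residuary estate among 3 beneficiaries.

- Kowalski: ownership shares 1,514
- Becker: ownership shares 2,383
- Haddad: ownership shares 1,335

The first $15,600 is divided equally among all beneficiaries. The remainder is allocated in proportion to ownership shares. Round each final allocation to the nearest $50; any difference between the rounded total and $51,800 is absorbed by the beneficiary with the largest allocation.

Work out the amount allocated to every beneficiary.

First tranche $15,600 split equally: $5,200 each.
Remainder $36,200 by ownership shares (total 5,232): Kowalski 10,475.31 → $10,500; Becker 16,487.88 → $16,500; Haddad 9,236.81 → $9,250.
Rounding difference −$50 on remainder applied to Becker.
Totals: Kowalski $5,200 + $10,500 = $15,700; Becker $5,200 + $16,450 = $21,650; Haddad $5,200 + $9,250 = $14,450.

Kowalski: $15,700 · Becker: $21,650 · Haddad: $14,450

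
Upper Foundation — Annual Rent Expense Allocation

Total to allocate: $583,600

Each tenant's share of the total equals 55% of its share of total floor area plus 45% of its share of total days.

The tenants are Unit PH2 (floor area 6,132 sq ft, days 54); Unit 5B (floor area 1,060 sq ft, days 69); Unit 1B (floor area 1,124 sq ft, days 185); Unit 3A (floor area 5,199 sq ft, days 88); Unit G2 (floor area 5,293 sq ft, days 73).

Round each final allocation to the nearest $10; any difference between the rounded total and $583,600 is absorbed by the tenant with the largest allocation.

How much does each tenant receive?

Floor area total 18,808; days total 469.
Blended shares (55% floor area + 45% days): Unit PH2 0.2311; Unit 5B 0.0972; Unit 1B 0.2104; Unit 3A 0.2365; Unit G2 0.2248.
Pro-rata amounts: Unit PH2 134,887.28; Unit 5B 56,727.17; Unit 1B 122,774.45; Unit 3A 138,003.12; Unit G2 131,207.98.
Rounded to nearest $10: Unit PH2 $134,890; Unit 5B $56,730; Unit 1B $122,770; Unit 3A $138,000; Unit G2 $131,210. Sum = $583,600.
Rounded total matches; no reconciliation needed.

Unit PH2: $134,890 · Unit 5B: $56,730 · Unit 1B: $122,770 · Unit 3A: $138,000 · Unit G2: $131,210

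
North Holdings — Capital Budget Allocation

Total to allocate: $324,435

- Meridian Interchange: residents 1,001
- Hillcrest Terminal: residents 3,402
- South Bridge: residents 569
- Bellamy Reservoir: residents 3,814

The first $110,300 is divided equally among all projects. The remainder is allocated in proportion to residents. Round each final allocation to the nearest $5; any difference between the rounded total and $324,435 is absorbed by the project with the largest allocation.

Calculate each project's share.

$110,300 shared equally gives $27,575 per project.
Remainder $214,135 by residents (total 8,786): Meridian Interchange 24,396.67 → $24,395; Hillcrest Terminal 82,914.55 → $82,915; South Bridge 13,867.84 → $13,870; Bellamy Reservoir 92,955.94 → $92,955.
Totals: Meridian Interchange $27,575 + $24,395 = $51,970; Hillcrest Terminal $27,575 + $82,915 = $110,490; South Bridge $27,575 + $13,870 = $41,445; Bellamy Reservoir $27,575 + $92,955 = $120,530.

Meridian Interchange: $51,970 | Hillcrest Terminal: $110,490 | South Bridge: $41,445 | Bellamy Reservoir: $120,530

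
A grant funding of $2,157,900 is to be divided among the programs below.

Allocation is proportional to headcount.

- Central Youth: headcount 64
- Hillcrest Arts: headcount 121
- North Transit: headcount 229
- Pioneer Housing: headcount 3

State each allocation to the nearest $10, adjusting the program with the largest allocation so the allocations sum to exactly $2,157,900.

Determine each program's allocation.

Central Youth: $331,190 | Hillcrest Arts: $626,150 | North Transit: $1,185,040 | Pioneer Housing: $15,520

Sum of headcount: 417.
Pro-rata amounts: Central Youth 64/417 × $2,157,900 = 331,188.49; Hillcrest Arts 121/417 × $2,157,900 = 626,153.24; North Transit 229/417 × $2,157,900 = 1,185,033.81; Pioneer Housing 3/417 × $2,157,900 = 15,524.46.
At nearest $10: Central Youth $331,190; Hillcrest Arts $626,150; North Transit $1,185,030; Pioneer Housing $15,520. Sum = $2,157,890.
Difference $2,157,900 − $2,157,890 = +$10 applied to largest allocation (North Transit): North Transit becomes $1,185,040.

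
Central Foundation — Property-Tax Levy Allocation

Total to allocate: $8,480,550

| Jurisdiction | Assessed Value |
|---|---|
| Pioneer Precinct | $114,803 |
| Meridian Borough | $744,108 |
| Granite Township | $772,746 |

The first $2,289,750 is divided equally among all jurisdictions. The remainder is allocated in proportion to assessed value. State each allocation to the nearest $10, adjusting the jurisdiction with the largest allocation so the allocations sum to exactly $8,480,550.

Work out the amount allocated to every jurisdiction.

Equal tier: $2,289,750 ÷ 3 = $763,250 apiece.
Remainder $6,190,800 by assessed value (total 1,631,657): Pioneer Precinct 435,583.22 → $435,580; Meridian Borough 2,823,279.53 → $2,823,280; Granite Township 2,931,937.25 → $2,931,940.
Totals: Pioneer Precinct $763,250 + $435,580 = $1,198,830; Meridian Borough $763,250 + $2,823,280 = $3,586,530; Granite Township $763,250 + $2,931,940 = $3,695,190.

Pioneer Precinct: $1,198,830 | Meridian Borough: $3,586,530 | Granite Township: $3,695,190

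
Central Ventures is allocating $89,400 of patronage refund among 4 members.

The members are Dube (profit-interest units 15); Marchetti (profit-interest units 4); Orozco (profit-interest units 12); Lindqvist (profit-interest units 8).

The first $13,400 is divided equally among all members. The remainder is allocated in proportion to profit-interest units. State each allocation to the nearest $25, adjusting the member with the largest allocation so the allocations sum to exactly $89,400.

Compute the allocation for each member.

Dube: $32,575 | Marchetti: $11,150 | Orozco: $26,725 | Lindqvist: $18,950

First tranche $13,400 split equally: $3,350 each.
Remainder $76,000 by profit-interest units (total 39): Dube 29,230.77 → $29,225; Marchetti 7,794.87 → $7,800; Orozco 23,384.62 → $23,375; Lindqvist 15,589.74 → $15,600.
Totals: Dube $3,350 + $29,225 = $32,575; Marchetti $3,350 + $7,800 = $11,150; Orozco $3,350 + $23,375 = $26,725; Lindqvist $3,350 + $15,600 = $18,950.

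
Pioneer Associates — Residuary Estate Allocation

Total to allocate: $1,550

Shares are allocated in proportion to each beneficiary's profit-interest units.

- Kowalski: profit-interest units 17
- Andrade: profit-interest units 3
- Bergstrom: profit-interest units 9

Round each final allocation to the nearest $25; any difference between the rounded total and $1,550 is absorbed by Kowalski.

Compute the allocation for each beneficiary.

Sum of profit-interest units: 29.
Unrounded shares: Kowalski 17/29 × $1,550 = 908.62; Andrade 3/29 × $1,550 = 160.34; Bergstrom 9/29 × $1,550 = 481.03.
At nearest $25: Kowalski $900; Andrade $150; Bergstrom $475. Sum = $1,525.
Difference $1,550 − $1,525 = +$25 applied to Kowalski: Kowalski becomes $925.

Kowalski: $925 | Andrade: $150 | Bergstrom: $475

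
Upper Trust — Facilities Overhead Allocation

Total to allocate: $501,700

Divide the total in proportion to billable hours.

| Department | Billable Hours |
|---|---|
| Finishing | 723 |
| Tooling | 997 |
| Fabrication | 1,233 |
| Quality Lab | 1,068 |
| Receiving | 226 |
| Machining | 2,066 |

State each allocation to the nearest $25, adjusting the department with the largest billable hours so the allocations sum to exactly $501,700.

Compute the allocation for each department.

Finishing: $57,450 · Tooling: $79,225 · Fabrication: $98,000 · Quality Lab: $84,875 · Receiving: $17,950 · Machining: $164,200

Combined billable hours = 6,313.
Raw shares: Finishing 723/6,313 × $501,700 = 57,457.48; Tooling 997/6,313 × $501,700 = 79,232.52; Fabrication 1,233/6,313 × $501,700 = 97,987.66; Quality Lab 1,068/6,313 × $501,700 = 84,874.96; Receiving 226/6,313 × $501,700 = 17,960.43; Machining 2,066/6,313 × $501,700 = 164,186.95.
At nearest $25: Finishing $57,450; Tooling $79,225; Fabrication $98,000; Quality Lab $84,875; Receiving $17,950; Machining $164,175. Sum = $501,675.
Difference $501,700 − $501,675 = +$25 applied to largest billable hours (Machining): Machining becomes $164,200.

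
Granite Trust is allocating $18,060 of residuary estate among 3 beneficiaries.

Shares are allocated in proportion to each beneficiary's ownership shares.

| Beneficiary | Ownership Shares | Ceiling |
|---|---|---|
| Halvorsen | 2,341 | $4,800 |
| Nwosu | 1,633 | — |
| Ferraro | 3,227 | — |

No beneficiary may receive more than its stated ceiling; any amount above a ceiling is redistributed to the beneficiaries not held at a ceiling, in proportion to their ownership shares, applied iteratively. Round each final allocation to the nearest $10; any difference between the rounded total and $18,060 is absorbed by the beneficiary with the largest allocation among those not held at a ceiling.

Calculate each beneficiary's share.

Halvorsen: $4,800 · Nwosu: $4,460 · Ferraro: $8,800

Combined ownership shares = 7,201.
Proportional shares (ignoring caps): Halvorsen 5,871.19; Nwosu 4,095.54; Ferraro 8,093.27.
Cap binds for Halvorsen ($4,800); residual $13,260 reallocated over remaining ownership shares 4,860.
Shares after redistribution: Nwosu 4,455.47 → $4,460; Ferraro 8,804.53 → $8,800.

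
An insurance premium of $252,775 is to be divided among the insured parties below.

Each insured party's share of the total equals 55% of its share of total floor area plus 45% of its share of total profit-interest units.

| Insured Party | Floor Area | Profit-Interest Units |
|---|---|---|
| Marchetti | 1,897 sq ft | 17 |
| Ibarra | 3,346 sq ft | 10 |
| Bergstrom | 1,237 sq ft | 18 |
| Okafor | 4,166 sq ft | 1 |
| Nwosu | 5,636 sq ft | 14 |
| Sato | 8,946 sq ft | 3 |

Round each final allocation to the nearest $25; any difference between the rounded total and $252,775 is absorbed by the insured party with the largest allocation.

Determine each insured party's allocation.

Floor area total 25,228; profit-interest units total 63.
Composite weights (55% floor area + 45% profit-interest units): Marchetti 0.1628; Ibarra 0.1444; Bergstrom 0.1555; Okafor 0.0980; Nwosu 0.2229; Sato 0.2165.
Unrounded shares: Marchetti 41,148.08; Ibarra 36,494.47; Bergstrom 39,316.49; Okafor 24,763.49; Nwosu 56,336.32; Sato 54,716.15.
After rounding ($25): Marchetti $41,150; Ibarra $36,500; Bergstrom $39,325; Okafor $24,775; Nwosu $56,325; Sato $54,725. Sum = $252,800.
Difference $252,775 − $252,800 = −$25 applied to largest allocation (Nwosu): Nwosu becomes $56,300.

Marchetti: $41,150; Ibarra: $36,500; Bergstrom: $39,325; Okafor: $24,775; Nwosu: $56,300; Sato: $54,725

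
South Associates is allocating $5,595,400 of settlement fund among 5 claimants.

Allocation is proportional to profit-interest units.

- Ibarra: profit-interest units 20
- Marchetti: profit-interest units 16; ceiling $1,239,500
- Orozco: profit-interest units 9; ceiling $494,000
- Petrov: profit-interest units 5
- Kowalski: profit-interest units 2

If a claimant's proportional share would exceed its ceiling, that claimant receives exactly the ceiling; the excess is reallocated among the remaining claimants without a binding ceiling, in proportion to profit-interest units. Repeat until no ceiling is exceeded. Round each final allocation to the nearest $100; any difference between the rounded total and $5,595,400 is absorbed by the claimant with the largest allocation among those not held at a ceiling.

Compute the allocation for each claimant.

Ibarra: $2,860,600 | Marchetti: $1,239,500 | Orozco: $494,000 | Petrov: $715,200 | Kowalski: $286,100

Profit-interest units total: 52.
Proportional shares (ignoring caps): Ibarra 2,152,076.92; Marchetti 1,721,661.54; Orozco 968,434.62; Petrov 538,019.23; Kowalski 215,207.69.
Cap binds for Marchetti ($1,239,500), Orozco ($494,000); residual $3,861,900 reallocated over remaining profit-interest units 27.
Remaining shares: Ibarra 2,860,666.67 → $2,860,700; Petrov 715,166.67 → $715,200; Kowalski 286,066.67 → $286,100.
Rounding difference −$100 applied to Ibarra → $2,860,600.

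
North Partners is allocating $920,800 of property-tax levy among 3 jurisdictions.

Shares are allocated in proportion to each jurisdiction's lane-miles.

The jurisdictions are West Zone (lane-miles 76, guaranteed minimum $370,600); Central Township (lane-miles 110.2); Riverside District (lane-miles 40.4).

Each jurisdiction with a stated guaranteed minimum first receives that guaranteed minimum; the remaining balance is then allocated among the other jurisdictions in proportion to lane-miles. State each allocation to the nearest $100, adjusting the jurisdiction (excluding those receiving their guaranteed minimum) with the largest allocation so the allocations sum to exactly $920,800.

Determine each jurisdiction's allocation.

Fund the minimums — West Zone $370,600. Residual $550,200.
Residual split over remaining lane-miles 150.6: Central Township 402,603.19 → $402,600; Riverside District 147,596.81 → $147,600.

West Zone: $370,600 · Central Township: $402,600 · Riverside District: $147,600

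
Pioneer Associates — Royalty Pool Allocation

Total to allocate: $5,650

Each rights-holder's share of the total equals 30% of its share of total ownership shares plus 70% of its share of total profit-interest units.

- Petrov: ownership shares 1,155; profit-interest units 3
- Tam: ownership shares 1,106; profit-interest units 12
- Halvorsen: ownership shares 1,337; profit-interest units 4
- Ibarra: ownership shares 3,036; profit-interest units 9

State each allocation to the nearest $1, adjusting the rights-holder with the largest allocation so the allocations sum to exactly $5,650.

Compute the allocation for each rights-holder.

Totals — ownership shares 6,634, profit-interest units 28.
Composite weights (30% ownership shares + 70% profit-interest units): Petrov 0.1272; Tam 0.3500; Halvorsen 0.1605; Ibarra 0.3623.
Pro-rata amounts: Petrov 718.85; Tam 1,977.59; Halvorsen 906.61; Ibarra 2,046.95.
Rounded to nearest $1: Petrov $719; Tam $1,978; Halvorsen $907; Ibarra $2,047. Sum = $5,651.
Difference $5,650 − $5,651 = −$1 applied to largest allocation (Ibarra): Ibarra becomes $2,046.

Petrov: $719 · Tam: $1,978 · Halvorsen: $907 · Ibarra: $2,046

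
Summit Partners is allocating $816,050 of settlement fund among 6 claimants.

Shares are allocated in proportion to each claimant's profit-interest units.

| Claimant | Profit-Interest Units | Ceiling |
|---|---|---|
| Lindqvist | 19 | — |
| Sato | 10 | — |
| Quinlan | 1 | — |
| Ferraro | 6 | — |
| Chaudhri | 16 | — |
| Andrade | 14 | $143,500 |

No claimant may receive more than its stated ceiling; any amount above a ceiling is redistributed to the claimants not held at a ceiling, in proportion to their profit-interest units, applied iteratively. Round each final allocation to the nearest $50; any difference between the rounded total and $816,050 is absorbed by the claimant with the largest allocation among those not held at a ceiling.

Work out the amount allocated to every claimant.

Combined profit-interest units = 66.
Pro-rata shares before constraints: Lindqvist 234,923.48; Sato 123,643.94; Quinlan 12,364.39; Ferraro 74,186.36; Chaudhri 197,830.30; Andrade 173,101.52.
Held at cap: Andrade ($143,500); remaining pool $672,550 reallocated over remaining profit-interest units 52.
Shares after redistribution: Lindqvist 245,739.42 → $245,750; Sato 129,336.54 → $129,350; Quinlan 12,933.65 → $12,950; Ferraro 77,601.92 → $77,600; Chaudhri 206,938.46 → $206,950.
Rounding difference −$50 applied to Lindqvist → $245,700.

Lindqvist: $245,700; Sato: $129,350; Quinlan: $12,950; Ferraro: $77,600; Chaudhri: $206,950; Andrade: $143,500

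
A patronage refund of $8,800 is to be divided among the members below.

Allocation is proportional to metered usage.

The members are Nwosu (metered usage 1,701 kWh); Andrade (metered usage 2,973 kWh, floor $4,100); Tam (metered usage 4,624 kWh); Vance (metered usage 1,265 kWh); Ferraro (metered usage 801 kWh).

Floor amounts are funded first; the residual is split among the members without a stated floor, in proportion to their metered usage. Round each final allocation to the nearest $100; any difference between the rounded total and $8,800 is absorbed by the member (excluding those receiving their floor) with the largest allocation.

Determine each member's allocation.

Nwosu: $1,000 | Andrade: $4,100 | Tam: $2,600 | Vance: $700 | Ferraro: $400

Fund the minimums — Andrade $4,100. Remaining pool $4,700.
Remaining pool split over remaining metered usage 8,391: Nwosu 952.77 → $1,000; Tam 2,590.01 → $2,600; Vance 708.56 → $700; Ferraro 448.66 → $400.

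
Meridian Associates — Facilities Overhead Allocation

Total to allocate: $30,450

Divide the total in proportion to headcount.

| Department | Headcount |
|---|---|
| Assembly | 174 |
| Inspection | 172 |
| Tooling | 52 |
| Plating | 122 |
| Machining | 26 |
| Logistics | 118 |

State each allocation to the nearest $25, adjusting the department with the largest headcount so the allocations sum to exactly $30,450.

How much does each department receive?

Assembly: $7,975 | Inspection: $7,900 | Tooling: $2,375 | Plating: $5,600 | Machining: $1,200 | Logistics: $5,400

Combined headcount = 174 + 172 + 52 + 122 + 26 + 118 = 664.
Raw shares: Assembly 7,979.37; Inspection 7,887.65; Tooling 2,384.64; Plating 5,594.73; Machining 1,192.32; Logistics 5,411.30.
At nearest $25: Assembly $7,975; Inspection $7,900; Tooling $2,375; Plating $5,600; Machining $1,200; Logistics $5,400. Sum = $30,450.
No rounding difference to absorb.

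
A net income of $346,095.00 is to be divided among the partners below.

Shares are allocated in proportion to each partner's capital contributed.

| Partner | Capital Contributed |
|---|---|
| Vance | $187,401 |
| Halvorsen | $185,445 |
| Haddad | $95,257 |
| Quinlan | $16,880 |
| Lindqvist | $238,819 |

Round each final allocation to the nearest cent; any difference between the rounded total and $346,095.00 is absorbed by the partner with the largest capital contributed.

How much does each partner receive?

Sum of capital contributed: 187,401 + 185,445 + 95,257 + 16,880 + 238,819 = 723,802.
Proportional shares: Vance 89,608.1374; Halvorsen 88,672.8515; Haddad 45,548.3287; Quinlan 8,071.3836; Lindqvist 114,194.2987.
After rounding (cent): Vance $89,608.14; Halvorsen $88,672.85; Haddad $45,548.33; Quinlan $8,071.38; Lindqvist $114,194.30. Sum = $346,095.00.
Rounded total matches; no reconciliation needed.

Vance: $89,608.14; Halvorsen: $88,672.85; Haddad: $45,548.33; Quinlan: $8,071.38; Lindqvist: $114,194.30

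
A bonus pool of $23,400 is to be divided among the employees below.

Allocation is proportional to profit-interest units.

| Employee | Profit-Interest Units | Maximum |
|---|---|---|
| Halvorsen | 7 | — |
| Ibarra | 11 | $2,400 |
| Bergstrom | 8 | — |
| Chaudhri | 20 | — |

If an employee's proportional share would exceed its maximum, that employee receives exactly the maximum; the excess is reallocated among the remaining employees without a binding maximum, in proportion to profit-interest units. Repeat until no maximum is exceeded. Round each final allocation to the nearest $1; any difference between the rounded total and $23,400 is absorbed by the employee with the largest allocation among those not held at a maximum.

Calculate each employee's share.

Total profit-interest units = 46.
Unconstrained shares: Halvorsen 3,560.87; Ibarra 5,595.65; Bergstrom 4,069.57; Chaudhri 10,173.91.
Cap binds for Ibarra ($2,400); remaining pool $21,000 reallocated over remaining profit-interest units 35.
Remaining shares: Halvorsen 4,200.00 → $4,200; Bergstrom 4,800.00 → $4,800; Chaudhri 12,000.00 → $12,000.

Halvorsen: $4,200; Ibarra: $2,400; Bergstrom: $4,800; Chaudhri: $12,000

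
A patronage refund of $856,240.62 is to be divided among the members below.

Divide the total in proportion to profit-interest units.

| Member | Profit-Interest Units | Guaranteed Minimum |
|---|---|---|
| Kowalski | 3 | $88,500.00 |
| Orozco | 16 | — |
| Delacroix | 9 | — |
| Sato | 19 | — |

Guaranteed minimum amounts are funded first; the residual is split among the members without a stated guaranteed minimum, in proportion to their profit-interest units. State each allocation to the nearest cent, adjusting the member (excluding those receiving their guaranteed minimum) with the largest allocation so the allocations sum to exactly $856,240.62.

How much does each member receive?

Guaranteed amounts: Kowalski $88,500.00. Remaining pool $767,740.62.
Remaining pool split over remaining profit-interest units 44: Orozco 279,178.4073 → $279,178.41; Delacroix 157,037.8541 → $157,037.85; Sato 331,524.3586 → $331,524.36.

Kowalski: $88,500.00 | Orozco: $279,178.41 | Delacroix: $157,037.85 | Sato: $331,524.36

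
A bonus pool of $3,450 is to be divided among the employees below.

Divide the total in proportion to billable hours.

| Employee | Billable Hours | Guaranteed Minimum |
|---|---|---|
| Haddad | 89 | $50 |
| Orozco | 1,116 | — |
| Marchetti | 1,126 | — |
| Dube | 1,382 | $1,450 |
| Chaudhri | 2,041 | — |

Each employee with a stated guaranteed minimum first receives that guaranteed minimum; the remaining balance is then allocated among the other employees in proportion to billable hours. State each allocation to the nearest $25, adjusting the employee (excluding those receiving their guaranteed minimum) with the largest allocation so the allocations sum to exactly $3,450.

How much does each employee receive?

Haddad: $50 · Orozco: $500 · Marchetti: $525 · Dube: $1,450 · Chaudhri: $925

Guaranteed amounts: Haddad $50; Dube $1,450. Balance $1,950.
Balance split over remaining billable hours 4,283: Orozco 508.10 → $500; Marchetti 512.65 → $525; Chaudhri 929.24 → $925.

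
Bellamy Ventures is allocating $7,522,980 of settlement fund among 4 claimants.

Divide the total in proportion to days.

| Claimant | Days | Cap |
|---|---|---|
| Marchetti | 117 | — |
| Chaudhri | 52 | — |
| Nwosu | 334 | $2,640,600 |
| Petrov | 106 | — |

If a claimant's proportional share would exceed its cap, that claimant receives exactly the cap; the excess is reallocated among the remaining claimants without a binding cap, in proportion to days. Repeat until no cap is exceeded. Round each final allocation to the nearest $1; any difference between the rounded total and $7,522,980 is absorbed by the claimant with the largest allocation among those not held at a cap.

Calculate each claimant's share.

Marchetti: $2,077,230 | Chaudhri: $923,214 | Nwosu: $2,640,600 | Petrov: $1,881,936

Total days = 609.
Pro-rata shares before constraints: Marchetti 1,445,301.58; Chaudhri 642,356.26; Nwosu 4,125,903.65; Petrov 1,309,418.52.
Cap binds for Nwosu ($2,640,600); remaining pool $4,882,380 reallocated over remaining days 275.
Remaining shares: Marchetti 2,077,230.76 → $2,077,231; Chaudhri 923,213.67 → $923,214; Petrov 1,881,935.56 → $1,881,936.
Rounding difference −$1 applied to Marchetti → $2,077,230.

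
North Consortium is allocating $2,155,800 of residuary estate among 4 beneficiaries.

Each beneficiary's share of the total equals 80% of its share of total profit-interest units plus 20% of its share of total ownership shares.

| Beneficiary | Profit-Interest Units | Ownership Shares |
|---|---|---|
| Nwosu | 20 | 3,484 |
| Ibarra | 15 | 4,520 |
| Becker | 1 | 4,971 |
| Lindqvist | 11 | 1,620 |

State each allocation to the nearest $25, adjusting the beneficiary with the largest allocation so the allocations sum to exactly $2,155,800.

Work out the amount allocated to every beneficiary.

Totals — profit-interest units 47, ownership shares 14,595.
Combined weights (80% profit-interest units + 20% ownership shares): Nwosu 0.3882; Ibarra 0.3173; Becker 0.0851; Lindqvist 0.2094.
Raw shares: Nwosu 836,812.38; Ibarra 683,945.16; Becker 183,545.88; Lindqvist 451,496.58.
Rounded to nearest $25: Nwosu $836,800; Ibarra $683,950; Becker $183,550; Lindqvist $451,500. Sum = $2,155,800.
No rounding difference to absorb.

Nwosu: $836,800 · Ibarra: $683,950 · Becker: $183,550 · Lindqvist: $451,500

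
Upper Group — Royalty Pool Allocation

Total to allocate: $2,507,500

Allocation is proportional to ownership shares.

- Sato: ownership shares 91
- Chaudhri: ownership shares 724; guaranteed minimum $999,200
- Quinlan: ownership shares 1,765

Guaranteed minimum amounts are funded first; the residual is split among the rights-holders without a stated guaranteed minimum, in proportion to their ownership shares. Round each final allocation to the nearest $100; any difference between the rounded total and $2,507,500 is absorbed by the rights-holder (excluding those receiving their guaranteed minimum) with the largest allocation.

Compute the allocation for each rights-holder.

Fund the minimums — Chaudhri $999,200. Remaining pool $1,508,300.
Remaining pool split over remaining ownership shares 1,856: Sato 73,952.21 → $74,000; Quinlan 1,434,347.79 → $1,434,300.

Sato: $74,000 · Chaudhri: $999,200 · Quinlan: $1,434,300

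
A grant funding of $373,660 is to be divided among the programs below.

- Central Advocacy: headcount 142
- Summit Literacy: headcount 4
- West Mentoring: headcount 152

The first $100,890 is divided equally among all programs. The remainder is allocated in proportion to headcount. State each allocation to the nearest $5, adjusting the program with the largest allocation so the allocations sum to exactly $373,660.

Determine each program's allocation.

Central Advocacy: $163,610 | Summit Literacy: $37,290 | West Mentoring: $172,760

Equal tier: $100,890 ÷ 3 = $33,630 apiece.
Remainder $272,770 by headcount (total 298): Central Advocacy 129,977.65 → $129,980; Summit Literacy 3,661.34 → $3,660; West Mentoring 139,131.01 → $139,130.
Totals: Central Advocacy $33,630 + $129,980 = $163,610; Summit Literacy $33,630 + $3,660 = $37,290; West Mentoring $33,630 + $139,130 = $172,760.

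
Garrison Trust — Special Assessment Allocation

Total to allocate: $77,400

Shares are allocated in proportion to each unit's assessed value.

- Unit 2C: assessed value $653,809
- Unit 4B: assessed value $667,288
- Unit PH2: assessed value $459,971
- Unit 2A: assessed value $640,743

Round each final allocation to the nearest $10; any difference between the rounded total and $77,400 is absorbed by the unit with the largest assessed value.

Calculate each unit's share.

Assessed value total: 2,421,811.
Unrounded shares: Unit 2C 653,809/2,421,811 × $77,400 = 20,895.44; Unit 4B 667,288/2,421,811 × $77,400 = 21,326.23; Unit PH2 459,971/2,421,811 × $77,400 = 14,700.47; Unit 2A 640,743/2,421,811 × $77,400 = 20,477.86.
Rounded to nearest $10: Unit 2C $20,900; Unit 4B $21,330; Unit PH2 $14,700; Unit 2A $20,480. Sum = $77,410.
Difference $77,400 − $77,410 = −$10 applied to largest assessed value (Unit 4B): Unit 4B becomes $21,320.

Unit 2C: $20,900 · Unit 4B: $21,320 · Unit PH2: $14,700 · Unit 2A: $20,480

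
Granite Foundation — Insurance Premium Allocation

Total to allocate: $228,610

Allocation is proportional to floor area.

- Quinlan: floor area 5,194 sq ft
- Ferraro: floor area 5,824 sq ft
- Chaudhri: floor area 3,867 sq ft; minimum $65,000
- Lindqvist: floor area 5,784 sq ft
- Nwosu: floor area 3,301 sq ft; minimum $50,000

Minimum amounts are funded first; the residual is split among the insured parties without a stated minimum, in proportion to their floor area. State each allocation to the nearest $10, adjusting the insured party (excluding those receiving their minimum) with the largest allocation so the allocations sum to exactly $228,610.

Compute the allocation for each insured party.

Minimums first: Chaudhri $65,000; Nwosu $50,000. Balance $113,610.
Balance split over remaining floor area 16,802: Quinlan 35,120.24 → $35,120; Ferraro 39,380.11 → $39,380; Lindqvist 39,109.64 → $39,110.

Quinlan: $35,120 | Ferraro: $39,380 | Chaudhri: $65,000 | Lindqvist: $39,110 | Nwosu: $50,000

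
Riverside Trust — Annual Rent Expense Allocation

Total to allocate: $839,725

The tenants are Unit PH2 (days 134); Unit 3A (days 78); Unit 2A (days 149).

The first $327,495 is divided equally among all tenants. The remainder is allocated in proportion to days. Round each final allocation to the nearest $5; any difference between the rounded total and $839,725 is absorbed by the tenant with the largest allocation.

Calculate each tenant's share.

Unit PH2: $299,300 · Unit 3A: $219,840 · Unit 2A: $320,585

First tranche $327,495 split equally: $109,165 each.
Remainder $512,230 by days (total 361): Unit PH2 190,135.24 → $190,135; Unit 3A 110,675.73 → $110,675; Unit 2A 211,419.03 → $211,420.
Totals: Unit PH2 $109,165 + $190,135 = $299,300; Unit 3A $109,165 + $110,675 = $219,840; Unit 2A $109,165 + $211,420 = $320,585.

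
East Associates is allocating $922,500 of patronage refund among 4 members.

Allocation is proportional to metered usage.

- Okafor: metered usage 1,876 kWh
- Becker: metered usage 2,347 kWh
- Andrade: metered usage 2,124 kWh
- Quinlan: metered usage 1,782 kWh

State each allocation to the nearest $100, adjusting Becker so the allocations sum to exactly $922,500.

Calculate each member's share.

Okafor: $212,900 · Becker: $266,400 · Andrade: $241,000 · Quinlan: $202,200

Sum of metered usage: 8,129.
Raw shares: Okafor 1,876/8,129 × $922,500 = 212,893.34; Becker 2,347/8,129 × $922,500 = 266,343.65; Andrade 2,124/8,129 × $922,500 = 241,037.03; Quinlan 1,782/8,129 × $922,500 = 202,225.98.
After rounding ($100): Okafor $212,900; Becker $266,300; Andrade $241,000; Quinlan $202,200. Sum = $922,400.
Difference $922,500 − $922,400 = +$100 applied to Becker: Becker becomes $266,400.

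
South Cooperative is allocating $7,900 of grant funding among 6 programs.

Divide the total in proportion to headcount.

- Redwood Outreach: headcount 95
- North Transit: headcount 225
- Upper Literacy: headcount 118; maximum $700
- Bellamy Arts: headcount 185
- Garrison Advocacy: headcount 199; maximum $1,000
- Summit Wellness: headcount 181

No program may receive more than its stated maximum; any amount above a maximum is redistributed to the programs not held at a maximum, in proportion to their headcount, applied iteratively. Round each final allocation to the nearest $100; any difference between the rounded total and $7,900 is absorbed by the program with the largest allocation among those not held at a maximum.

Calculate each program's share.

Redwood Outreach: $900 | North Transit: $2,000 | Upper Literacy: $700 | Bellamy Arts: $1,700 | Garrison Advocacy: $1,000 | Summit Wellness: $1,600

Sum of headcount: 1,003.
Proportional shares (ignoring caps): Redwood Outreach 748.26; North Transit 1,772.18; Upper Literacy 929.41; Bellamy Arts 1,457.13; Garrison Advocacy 1,567.40; Summit Wellness 1,425.62.
Capped: Upper Literacy ($700), Garrison Advocacy ($1,000); residual $6,200 reallocated over remaining headcount 686.
Redistributed shares: Redwood Outreach 858.60 → $900; North Transit 2,033.53 → $2,000; Bellamy Arts 1,672.01 → $1,700; Summit Wellness 1,635.86 → $1,600.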